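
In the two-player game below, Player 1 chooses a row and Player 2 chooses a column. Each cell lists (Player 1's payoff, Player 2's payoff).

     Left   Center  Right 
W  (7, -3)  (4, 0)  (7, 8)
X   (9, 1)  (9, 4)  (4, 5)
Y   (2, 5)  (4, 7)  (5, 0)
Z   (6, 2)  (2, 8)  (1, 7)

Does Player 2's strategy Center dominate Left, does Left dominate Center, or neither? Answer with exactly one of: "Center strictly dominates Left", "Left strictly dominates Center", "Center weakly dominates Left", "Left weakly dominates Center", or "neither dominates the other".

Center strictly dominates Left

Center's payoffs vs Left's, by Player 1's action — W: 0>-3, X: 4>1, Y: 7>5, Z: 8>2.
Center gives a strictly higher payoff against each choice by Player 1, so Center strictly dominates Left.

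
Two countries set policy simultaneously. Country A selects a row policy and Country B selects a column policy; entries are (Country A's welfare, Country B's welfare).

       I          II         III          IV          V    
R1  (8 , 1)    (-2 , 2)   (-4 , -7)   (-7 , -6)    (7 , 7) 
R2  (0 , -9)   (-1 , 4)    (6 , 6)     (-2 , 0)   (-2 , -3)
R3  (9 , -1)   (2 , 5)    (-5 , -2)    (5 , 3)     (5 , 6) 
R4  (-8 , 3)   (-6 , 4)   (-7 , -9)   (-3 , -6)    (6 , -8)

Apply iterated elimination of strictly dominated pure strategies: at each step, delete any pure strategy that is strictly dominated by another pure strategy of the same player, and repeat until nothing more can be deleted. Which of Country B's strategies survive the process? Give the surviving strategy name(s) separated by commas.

II, III, V

Country B's strategy I is strictly dominated by II (R1: 2>1, R2: 4>-9, R3: 5>-1, R4: 4>3) and is removed.
For Country B, II strictly dominates IV on the remaining rows (R1: 2>-6, R2: 4>0, R3: 5>3, R4: 4>-6); eliminate IV.
For Country A, R1 strictly dominates R4 on the remaining columns (II: -2>-6, III: -4>-7, V: 7>6); eliminate R4.
Among the remaining strategies, none is strictly dominated by another pure strategy of the same player, so the elimination stops.
Surviving strategies — Country A: {R1, R2, R3}; Country B: {II, III, V}.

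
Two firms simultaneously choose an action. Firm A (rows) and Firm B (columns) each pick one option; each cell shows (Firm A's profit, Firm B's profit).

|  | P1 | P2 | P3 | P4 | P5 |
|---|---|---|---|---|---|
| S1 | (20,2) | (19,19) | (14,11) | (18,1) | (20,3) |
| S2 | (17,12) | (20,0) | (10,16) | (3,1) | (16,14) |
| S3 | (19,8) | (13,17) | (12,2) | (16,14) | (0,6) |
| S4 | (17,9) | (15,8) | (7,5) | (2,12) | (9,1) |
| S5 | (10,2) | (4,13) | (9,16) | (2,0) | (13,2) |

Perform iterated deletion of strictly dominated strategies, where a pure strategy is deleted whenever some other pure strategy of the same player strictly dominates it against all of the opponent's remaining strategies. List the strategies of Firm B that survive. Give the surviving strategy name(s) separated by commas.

Firm A's strategy S3 is strictly dominated by S1 (P1: 20>19, P2: 19>13, P3: 14>12, P4: 18>16, P5: 20>0) and is removed.
Firm A's strategy S4 is strictly dominated by S1 (P1: 20>17, P2: 19>15, P3: 14>7, P4: 18>2, P5: 20>9) and is removed.
For Firm A, S1 strictly dominates S5 on the remaining columns (P1: 20>10, P2: 19>4, P3: 14>9, P4: 18>2, P5: 20>13); eliminate S5.
Column P1 is eliminated: P3 beats it against every remaining row (S1: 11>2, S2: 16>12).
Firm B's strategy P4 is strictly dominated by P3 (S1: 11>1, S2: 16>1) and is removed.
For Firm B, P3 strictly dominates P5 on the remaining rows (S1: 11>3, S2: 16>14); eliminate P5.
Among the remaining strategies, none is strictly dominated by another pure strategy of the same player, so the elimination stops.
Surviving strategies — Firm A: {S1, S2}; Firm B: {P2, P3}.

P2, P3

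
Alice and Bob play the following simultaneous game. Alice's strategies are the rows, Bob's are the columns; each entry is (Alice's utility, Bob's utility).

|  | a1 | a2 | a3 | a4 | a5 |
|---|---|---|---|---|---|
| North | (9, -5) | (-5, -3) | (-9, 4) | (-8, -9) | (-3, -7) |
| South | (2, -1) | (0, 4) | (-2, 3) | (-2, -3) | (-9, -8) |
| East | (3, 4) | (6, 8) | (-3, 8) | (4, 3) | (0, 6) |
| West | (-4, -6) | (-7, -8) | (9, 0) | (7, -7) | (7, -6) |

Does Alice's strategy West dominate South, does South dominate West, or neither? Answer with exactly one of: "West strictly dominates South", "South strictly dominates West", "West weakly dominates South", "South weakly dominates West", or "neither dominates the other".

West's payoffs vs South's, by Bob's action — a1: -4<2, a2: -7<0, a3: 9>-2, a4: 7>-2, a5: 7>-9.
West does better at a3, a4, a5 but worse at a1, a2; neither strategy dominates the other.

neither dominates the other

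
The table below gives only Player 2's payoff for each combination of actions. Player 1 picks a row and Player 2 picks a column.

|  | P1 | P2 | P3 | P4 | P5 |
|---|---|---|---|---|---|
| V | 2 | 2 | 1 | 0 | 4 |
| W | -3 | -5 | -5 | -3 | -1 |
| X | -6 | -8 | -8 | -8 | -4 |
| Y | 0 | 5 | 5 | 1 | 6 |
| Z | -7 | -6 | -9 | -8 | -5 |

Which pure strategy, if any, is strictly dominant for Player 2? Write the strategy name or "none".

P5 vs P1: V: 4>2, W: -1>-3, X: -4>-6, Y: 6>0, Z: -5>-7.
P5 vs P2: V: 4>2, W: -1>-5, X: -4>-8, Y: 6>5, Z: -5>-6.
P5 vs P3: V: 4>1, W: -1>-5, X: -4>-8, Y: 6>5, Z: -5>-9.
P5 vs P4: V: 4>0, W: -1>-3, X: -4>-8, Y: 6>1, Z: -5>-8.
P5 strictly beats every other strategy against every opponent action, so it is strictly dominant.

P5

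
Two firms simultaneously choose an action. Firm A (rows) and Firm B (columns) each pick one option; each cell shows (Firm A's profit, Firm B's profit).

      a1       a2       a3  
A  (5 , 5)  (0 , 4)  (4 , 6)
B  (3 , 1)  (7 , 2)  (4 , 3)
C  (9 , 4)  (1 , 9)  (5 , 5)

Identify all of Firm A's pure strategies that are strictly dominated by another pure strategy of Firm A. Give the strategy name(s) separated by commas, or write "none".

A: dominated, since C does at least as well everywhere (a1: 9>5, a2: 1>0, a3: 5>4).
B: no other strategy beats it everywhere (A at a2 (7>0); C at a2 (7>1)).
C is not dominated — it holds its own against A at a1 (9>5); B at a1 (9>3).

A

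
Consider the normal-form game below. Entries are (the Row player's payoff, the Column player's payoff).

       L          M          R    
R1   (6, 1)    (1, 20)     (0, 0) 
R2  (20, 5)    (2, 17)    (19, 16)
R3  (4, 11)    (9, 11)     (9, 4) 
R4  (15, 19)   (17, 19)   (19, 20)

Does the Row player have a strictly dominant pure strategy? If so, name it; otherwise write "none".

R1 fails to dominate R2 at L (6<20).
R2 fails to dominate R3 at M (2<9).
R3 fails to dominate R1 at L (4<6).
R4 fails to dominate R2 at L (15<20).
No single strategy dominates all the others.

none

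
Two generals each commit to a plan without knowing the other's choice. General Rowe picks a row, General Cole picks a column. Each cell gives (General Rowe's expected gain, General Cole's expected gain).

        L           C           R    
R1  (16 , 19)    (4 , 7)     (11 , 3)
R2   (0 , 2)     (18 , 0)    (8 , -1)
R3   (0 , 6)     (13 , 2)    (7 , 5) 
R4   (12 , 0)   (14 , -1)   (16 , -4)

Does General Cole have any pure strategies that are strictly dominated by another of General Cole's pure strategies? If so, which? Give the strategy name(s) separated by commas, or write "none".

C, R

L: no other strategy beats it everywhere (C at R1 (19>7); R at R1 (19>3)).
L strictly dominates C — R1: 19>7, R2: 2>0, R3: 6>2, R4: 0>-1.
L strictly dominates R — R1: 19>3, R2: 2>-1, R3: 6>5, R4: 0>-4.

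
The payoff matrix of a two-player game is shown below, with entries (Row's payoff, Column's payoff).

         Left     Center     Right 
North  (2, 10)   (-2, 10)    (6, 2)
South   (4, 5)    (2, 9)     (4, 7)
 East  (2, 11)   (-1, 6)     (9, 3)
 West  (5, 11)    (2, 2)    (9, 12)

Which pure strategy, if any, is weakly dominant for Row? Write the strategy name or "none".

West vs North: Left: 5>2, Center: 2>-2, Right: 9>6.
West vs South: Left: 5>4, Center: 2=2, Right: 9>4.
West vs East: Left: 5>2, Center: 2>-1, Right: 9=9.
West is at least as good as every other strategy against every opponent action, so it is weakly dominant.

West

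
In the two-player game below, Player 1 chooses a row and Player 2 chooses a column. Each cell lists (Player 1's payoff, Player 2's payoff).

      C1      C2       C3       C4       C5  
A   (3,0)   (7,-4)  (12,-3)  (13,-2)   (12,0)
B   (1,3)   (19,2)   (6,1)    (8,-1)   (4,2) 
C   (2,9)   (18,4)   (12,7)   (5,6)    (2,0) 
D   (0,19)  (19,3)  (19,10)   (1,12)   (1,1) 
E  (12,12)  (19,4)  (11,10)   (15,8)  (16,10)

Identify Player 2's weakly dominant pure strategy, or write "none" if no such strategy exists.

C1

C1 vs C2: A: 0>-4, B: 3>2, C: 9>4, D: 19>3, E: 12>4.
C1 vs C3: A: 0>-3, B: 3>1, C: 9>7, D: 19>10, E: 12>10.
C1 vs C4: A: 0>-2, B: 3>-1, C: 9>6, D: 19>12, E: 12>8.
C1 vs C5: A: 0=0, B: 3>2, C: 9>0, D: 19>1, E: 12>10.
C1 is at least as good as every other strategy against every opponent action, so it is weakly dominant.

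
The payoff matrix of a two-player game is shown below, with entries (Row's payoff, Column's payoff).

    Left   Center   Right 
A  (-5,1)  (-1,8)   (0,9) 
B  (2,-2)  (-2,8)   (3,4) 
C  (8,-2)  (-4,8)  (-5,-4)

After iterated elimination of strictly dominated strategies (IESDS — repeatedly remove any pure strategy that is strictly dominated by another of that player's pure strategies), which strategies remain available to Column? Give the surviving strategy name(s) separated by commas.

Center, Right

Column's strategy Left is strictly dominated by Center (A: 8>1, B: 8>-2, C: 8>-2) and is removed.
For Row, A strictly dominates C on the remaining columns (Center: -1>-4, Right: 0>-5); eliminate C.
Among the remaining strategies, none is strictly dominated by another pure strategy of the same player, so the elimination stops.
Surviving strategies — Row: {A, B}; Column: {Center, Right}.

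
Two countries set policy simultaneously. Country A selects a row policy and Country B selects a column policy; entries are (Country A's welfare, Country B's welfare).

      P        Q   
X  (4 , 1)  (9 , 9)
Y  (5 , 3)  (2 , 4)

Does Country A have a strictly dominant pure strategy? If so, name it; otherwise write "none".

X fails to dominate Y at P (4<5).
Y fails to dominate X at Q (2<9).
No single strategy dominates all the others.

none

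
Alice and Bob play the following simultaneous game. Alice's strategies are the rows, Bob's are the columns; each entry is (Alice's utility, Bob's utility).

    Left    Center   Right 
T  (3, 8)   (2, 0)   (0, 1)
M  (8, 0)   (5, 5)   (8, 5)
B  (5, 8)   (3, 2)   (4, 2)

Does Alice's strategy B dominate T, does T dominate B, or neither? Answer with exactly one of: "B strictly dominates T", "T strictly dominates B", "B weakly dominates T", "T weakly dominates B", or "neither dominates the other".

B's payoffs vs T's, by Bob's action — Left: 5>3, Center: 3>2, Right: 4>0.
Every comparison favours B, so B strictly dominates T.

B strictly dominates T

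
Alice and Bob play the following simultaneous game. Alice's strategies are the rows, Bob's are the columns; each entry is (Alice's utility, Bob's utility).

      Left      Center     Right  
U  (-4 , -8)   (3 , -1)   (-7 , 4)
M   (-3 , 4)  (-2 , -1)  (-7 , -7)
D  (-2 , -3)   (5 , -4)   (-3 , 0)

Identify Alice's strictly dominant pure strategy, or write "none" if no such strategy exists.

D vs U: Left: -2>-4, Center: 5>3, Right: -3>-7.
D vs M: Left: -2>-3, Center: 5>-2, Right: -3>-7.
D strictly beats every other strategy against every opponent action, so it is strictly dominant.

D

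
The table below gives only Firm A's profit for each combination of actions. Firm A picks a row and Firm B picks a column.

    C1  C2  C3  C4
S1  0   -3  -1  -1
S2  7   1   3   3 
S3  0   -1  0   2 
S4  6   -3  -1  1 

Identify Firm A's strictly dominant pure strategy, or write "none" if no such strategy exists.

S2 vs S1: C1: 7>0, C2: 1>-3, C3: 3>-1, C4: 3>-1.
S2 vs S3: C1: 7>0, C2: 1>-1, C3: 3>0, C4: 3>2.
S2 vs S4: C1: 7>6, C2: 1>-3, C3: 3>-1, C4: 3>1.
S2 strictly beats every other strategy against every opponent action, so it is strictly dominant.

S2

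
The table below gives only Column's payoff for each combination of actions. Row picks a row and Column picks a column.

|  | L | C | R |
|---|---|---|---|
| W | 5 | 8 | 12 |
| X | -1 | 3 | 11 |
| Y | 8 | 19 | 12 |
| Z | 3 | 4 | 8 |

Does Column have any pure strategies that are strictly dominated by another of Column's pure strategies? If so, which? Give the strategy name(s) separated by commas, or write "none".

C strictly dominates L — W: 8>5, X: 3>-1, Y: 19>8, Z: 4>3.
C is not dominated — it holds its own against L at W (8>5); R at Y (19>12).
R: no other strategy beats it everywhere (L at W (12>5); C at W (12>8)).

L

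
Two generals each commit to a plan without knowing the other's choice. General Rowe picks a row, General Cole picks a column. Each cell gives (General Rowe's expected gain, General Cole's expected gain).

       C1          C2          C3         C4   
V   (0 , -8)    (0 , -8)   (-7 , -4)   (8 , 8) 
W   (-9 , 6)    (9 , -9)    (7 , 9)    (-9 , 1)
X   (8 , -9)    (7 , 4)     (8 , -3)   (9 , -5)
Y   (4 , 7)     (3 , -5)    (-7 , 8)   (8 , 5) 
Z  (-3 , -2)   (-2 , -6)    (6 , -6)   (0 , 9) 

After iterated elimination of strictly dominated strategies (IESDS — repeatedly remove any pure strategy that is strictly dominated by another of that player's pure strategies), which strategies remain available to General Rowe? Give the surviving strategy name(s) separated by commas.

General Rowe's strategy V is strictly dominated by X (C1: 8>0, C2: 7>0, C3: 8>-7, C4: 9>8) and is removed.
For General Rowe, X strictly dominates Y on the remaining columns (C1: 8>4, C2: 7>3, C3: 8>-7, C4: 9>8); eliminate Y.
General Rowe's strategy Z is strictly dominated by X (C1: 8>-3, C2: 7>-2, C3: 8>6, C4: 9>0) and is removed.
Column C1 is eliminated: C3 beats it against every remaining row (W: 9>6, X: -3>-9).
Column C4 is eliminated: C3 beats it against every remaining row (W: 9>1, X: -3>-5).
Among the remaining strategies, none is strictly dominated by another pure strategy of the same player, so the elimination stops.
Surviving strategies — General Rowe: {W, X}; General Cole: {C2, C3}.

W, X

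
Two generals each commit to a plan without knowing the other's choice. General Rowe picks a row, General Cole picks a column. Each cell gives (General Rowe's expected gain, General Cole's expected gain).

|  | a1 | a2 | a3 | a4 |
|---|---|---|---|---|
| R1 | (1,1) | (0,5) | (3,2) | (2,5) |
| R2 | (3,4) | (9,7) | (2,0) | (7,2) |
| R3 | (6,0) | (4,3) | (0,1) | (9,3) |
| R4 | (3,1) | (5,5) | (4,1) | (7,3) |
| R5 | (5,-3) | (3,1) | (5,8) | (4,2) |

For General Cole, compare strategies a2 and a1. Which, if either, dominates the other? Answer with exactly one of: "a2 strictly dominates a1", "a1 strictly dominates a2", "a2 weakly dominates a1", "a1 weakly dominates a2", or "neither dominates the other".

a2 strictly dominates a1

Compare a2 to a1 across each choice by General Rowe: R1: 5>1, R2: 7>4, R3: 3>0, R4: 5>1, R5: 1>-3.
a2 gives a strictly higher payoff against each choice by General Rowe, so a2 strictly dominates a1.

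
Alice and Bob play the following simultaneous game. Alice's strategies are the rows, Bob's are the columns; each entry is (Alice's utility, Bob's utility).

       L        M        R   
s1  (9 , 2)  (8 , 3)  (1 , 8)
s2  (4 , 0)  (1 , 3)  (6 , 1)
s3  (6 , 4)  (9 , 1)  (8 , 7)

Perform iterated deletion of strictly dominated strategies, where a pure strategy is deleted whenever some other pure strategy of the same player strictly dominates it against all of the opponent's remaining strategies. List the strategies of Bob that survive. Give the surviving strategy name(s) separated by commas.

Row s2 is eliminated: s3 beats it against every remaining column (L: 6>4, M: 9>1, R: 8>6).
Column L is eliminated: R beats it against every remaining row (s1: 8>2, s3: 7>4).
For Alice, s3 strictly dominates s1 on the remaining columns (M: 9>8, R: 8>1); eliminate s1.
Bob's strategy M is strictly dominated by R (s3: 7>1) and is removed.
Among the remaining strategies, none is strictly dominated by another pure strategy of the same player, so the elimination stops.
Surviving strategies — Alice: {s3}; Bob: {R}.

R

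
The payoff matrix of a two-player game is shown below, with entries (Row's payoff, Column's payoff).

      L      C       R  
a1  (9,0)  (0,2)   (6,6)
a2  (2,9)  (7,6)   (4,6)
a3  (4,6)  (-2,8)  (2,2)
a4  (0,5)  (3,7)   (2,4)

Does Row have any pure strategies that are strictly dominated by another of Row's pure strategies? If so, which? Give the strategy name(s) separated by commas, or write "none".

Nothing dominates a1: a2 at L (9>2); a3 at L (9>4); a4 at L (9>0).
a2 is not dominated — it holds its own against a1 at C (7>0); a3 at C (7>-2); a4 at L (2>0).
a1 strictly dominates a3 — L: 9>4, C: 0>-2, R: 6>2.
a4 is strictly dominated by a2 (L: 2>0, C: 7>3, R: 4>2).

a3, a4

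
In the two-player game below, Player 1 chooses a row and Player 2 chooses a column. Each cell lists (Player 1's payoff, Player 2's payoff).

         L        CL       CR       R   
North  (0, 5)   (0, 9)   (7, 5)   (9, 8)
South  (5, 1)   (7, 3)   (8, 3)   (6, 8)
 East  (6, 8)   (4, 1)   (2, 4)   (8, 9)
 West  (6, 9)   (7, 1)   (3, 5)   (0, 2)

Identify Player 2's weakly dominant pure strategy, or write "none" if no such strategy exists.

none

L fails to dominate CL at North (5<9).
CL fails to dominate L at East (1<8).
CR fails to dominate L at East (4<8).
R fails to dominate L at West (2<9).
No single strategy dominates all the others.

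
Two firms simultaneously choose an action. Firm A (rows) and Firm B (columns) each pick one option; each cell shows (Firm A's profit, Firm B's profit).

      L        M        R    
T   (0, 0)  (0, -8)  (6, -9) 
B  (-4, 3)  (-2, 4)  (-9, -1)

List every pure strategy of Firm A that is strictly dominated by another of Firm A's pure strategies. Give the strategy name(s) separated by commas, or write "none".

T: no other strategy beats it everywhere (B at L (0>-4)).
B is strictly dominated by T (L: 0>-4, M: 0>-2, R: 6>-9).

B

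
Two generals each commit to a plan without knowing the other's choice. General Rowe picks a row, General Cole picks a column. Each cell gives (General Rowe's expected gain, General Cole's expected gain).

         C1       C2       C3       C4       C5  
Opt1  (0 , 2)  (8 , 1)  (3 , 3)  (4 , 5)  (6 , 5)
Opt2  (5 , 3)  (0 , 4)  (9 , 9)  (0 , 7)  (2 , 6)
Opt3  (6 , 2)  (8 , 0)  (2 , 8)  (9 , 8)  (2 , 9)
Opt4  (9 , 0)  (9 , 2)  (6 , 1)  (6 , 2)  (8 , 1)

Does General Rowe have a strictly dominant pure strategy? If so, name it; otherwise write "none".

Opt1 fails to dominate Opt2 at C1 (0<5).
Opt2 fails to dominate Opt1 at C2 (0<8).
Opt3 fails to dominate Opt1 at C2 (8=8).
Opt4 fails to dominate Opt2 at C3 (6<9).
No single strategy dominates all the others.

none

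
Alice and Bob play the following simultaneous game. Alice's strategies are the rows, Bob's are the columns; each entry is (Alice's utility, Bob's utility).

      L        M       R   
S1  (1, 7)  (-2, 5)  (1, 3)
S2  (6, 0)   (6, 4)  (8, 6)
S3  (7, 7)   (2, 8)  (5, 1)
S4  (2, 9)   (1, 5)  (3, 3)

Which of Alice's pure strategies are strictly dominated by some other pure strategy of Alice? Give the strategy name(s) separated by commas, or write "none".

S1 is strictly dominated by S2 (L: 6>1, M: 6>-2, R: 8>1).
Nothing dominates S2: S1 at L (6>1); S3 at M (6>2); S4 at L (6>2).
S3: no other strategy beats it everywhere (S1 at L (7>1); S2 at L (7>6); S4 at L (7>2)).
S4: dominated, since S2 does at least as well everywhere (L: 6>2, M: 6>1, R: 8>3).

S1, S4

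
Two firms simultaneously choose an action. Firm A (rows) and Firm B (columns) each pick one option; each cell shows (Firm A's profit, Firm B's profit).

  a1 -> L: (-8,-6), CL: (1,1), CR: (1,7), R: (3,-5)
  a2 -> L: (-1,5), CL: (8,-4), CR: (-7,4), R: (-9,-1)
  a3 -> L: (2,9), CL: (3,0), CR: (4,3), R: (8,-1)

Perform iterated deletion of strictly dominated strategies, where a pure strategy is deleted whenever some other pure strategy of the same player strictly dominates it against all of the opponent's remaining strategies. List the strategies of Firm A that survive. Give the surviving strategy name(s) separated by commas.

a3

Row a1 is eliminated: a3 beats it against every remaining column (L: 2>-8, CL: 3>1, CR: 4>1, R: 8>3).
Column CL is eliminated: L beats it against every remaining row (a2: 5>-4, a3: 9>0).
Firm A's strategy a2 is strictly dominated by a3 (L: 2>-1, CR: 4>-7, R: 8>-9) and is removed.
For Firm B, L strictly dominates CR on the remaining rows (a3: 9>3); eliminate CR.
Column R is eliminated: L beats it against every remaining row (a3: 9>-1).
Among the remaining strategies, none is strictly dominated by another pure strategy of the same player, so the elimination stops.
Surviving strategies — Firm A: {a3}; Firm B: {L}.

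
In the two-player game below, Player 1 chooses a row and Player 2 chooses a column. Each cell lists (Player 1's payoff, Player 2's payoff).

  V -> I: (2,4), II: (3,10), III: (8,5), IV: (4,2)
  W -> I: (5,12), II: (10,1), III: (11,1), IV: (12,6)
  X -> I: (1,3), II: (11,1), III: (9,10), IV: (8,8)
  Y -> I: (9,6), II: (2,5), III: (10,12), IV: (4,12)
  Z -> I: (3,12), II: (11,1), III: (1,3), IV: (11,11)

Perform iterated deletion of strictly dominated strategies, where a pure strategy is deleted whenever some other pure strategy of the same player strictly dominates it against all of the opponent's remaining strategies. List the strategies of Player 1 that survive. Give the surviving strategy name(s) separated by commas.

W, Y

Player 1's strategy V is strictly dominated by W (I: 5>2, II: 10>3, III: 11>8, IV: 12>4) and is removed.
Column II is eliminated: I beats it against every remaining row (W: 12>1, X: 3>1, Y: 6>5, Z: 12>1).
For Player 1, W strictly dominates X on the remaining columns (I: 5>1, III: 11>9, IV: 12>8); eliminate X.
Player 1's strategy Z is strictly dominated by W (I: 5>3, III: 11>1, IV: 12>11) and is removed.
Among the remaining strategies, none is strictly dominated by another pure strategy of the same player, so the elimination stops.
Surviving strategies — Player 1: {W, Y}; Player 2: {I, III, IV}.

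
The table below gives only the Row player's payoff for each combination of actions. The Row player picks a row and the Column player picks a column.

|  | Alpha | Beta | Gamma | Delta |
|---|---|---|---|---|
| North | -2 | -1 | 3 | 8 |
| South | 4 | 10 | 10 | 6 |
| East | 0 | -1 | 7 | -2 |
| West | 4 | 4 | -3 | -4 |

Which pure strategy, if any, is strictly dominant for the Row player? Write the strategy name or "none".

North fails to dominate South at Alpha (-2<4).
South fails to dominate North at Delta (6<8).
East fails to dominate North at Beta (-1=-1).
West fails to dominate North at Gamma (-3<3).
No single strategy dominates all the others.

none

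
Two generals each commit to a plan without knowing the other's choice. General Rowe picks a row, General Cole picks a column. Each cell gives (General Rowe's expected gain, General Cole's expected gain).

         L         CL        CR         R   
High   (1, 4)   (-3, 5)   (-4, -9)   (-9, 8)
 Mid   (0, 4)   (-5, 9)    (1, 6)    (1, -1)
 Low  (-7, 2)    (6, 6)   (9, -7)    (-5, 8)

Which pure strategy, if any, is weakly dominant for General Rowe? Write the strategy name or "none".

none

High fails to dominate Mid at CR (-4<1).
Mid fails to dominate High at L (0<1).
Low fails to dominate High at L (-7<1).
No single strategy dominates all the others.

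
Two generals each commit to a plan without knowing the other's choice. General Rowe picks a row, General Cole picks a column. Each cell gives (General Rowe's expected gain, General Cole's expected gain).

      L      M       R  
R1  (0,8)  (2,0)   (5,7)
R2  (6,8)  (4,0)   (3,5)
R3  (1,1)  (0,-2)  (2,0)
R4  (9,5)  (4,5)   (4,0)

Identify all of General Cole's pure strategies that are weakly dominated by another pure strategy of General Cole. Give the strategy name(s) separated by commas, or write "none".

L is not dominated — it holds its own against M at R1 (8>0); R at R1 (8>7).
M: dominated, since L does at least as well everywhere (R1: 8>0, R2: 8>0, R3: 1>-2, R4: 5=5).
L weakly dominates R — R1: 8>7, R2: 8>5, R3: 1>0, R4: 5>0.

M, R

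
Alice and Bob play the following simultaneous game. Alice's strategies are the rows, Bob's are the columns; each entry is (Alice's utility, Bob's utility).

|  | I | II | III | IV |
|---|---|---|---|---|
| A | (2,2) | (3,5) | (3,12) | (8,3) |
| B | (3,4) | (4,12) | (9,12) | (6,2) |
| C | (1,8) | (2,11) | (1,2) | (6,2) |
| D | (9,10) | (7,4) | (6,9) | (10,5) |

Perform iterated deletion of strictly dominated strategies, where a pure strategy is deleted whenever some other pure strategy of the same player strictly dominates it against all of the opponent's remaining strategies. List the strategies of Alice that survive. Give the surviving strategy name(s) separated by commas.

For Alice, D strictly dominates A on the remaining columns (I: 9>2, II: 7>3, III: 6>3, IV: 10>8); eliminate A.
For Alice, D strictly dominates C on the remaining columns (I: 9>1, II: 7>2, III: 6>1, IV: 10>6); eliminate C.
For Bob, I strictly dominates IV on the remaining rows (B: 4>2, D: 10>5); eliminate IV.
Among the remaining strategies, none is strictly dominated by another pure strategy of the same player, so the elimination stops.
Surviving strategies — Alice: {B, D}; Bob: {I, II, III}.

B, D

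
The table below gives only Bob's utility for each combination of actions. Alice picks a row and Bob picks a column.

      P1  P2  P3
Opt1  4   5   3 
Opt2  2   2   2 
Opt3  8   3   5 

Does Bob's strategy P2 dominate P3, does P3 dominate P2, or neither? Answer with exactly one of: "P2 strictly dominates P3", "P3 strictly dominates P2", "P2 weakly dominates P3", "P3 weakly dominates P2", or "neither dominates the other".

Compare P2 to P3 across each choice by Alice: Opt1: 5>3, Opt2: 2=2, Opt3: 3<5.
P2 does better at Opt1 but worse at Opt3; neither strategy dominates the other.

neither dominates the other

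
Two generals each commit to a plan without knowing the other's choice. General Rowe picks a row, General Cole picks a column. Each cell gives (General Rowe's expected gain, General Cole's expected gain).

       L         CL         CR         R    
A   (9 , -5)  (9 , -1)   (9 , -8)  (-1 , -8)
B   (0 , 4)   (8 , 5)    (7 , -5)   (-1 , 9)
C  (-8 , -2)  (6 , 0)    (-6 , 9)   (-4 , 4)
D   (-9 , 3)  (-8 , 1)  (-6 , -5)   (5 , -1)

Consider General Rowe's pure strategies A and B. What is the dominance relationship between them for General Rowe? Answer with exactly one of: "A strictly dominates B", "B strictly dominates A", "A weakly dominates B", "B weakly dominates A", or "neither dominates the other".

A weakly dominates B

Compare A to B across every action of General Cole: L: 9>0, CL: 9>8, CR: 9>7, R: -1=-1.
A is at least as good everywhere and strictly better somewhere (tied only at R), so A weakly but not strictly dominates B.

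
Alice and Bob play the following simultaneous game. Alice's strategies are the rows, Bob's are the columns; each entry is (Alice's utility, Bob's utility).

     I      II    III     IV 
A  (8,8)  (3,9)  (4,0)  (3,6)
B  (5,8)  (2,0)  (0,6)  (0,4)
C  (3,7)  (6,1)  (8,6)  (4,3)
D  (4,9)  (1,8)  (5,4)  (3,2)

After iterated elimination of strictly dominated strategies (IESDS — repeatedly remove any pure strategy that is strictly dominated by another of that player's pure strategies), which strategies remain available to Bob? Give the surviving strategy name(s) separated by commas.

I, II

For Alice, A strictly dominates B on the remaining columns (I: 8>5, II: 3>2, III: 4>0, IV: 3>0); eliminate B.
For Bob, I strictly dominates III on the remaining rows (A: 8>0, C: 7>6, D: 9>4); eliminate III.
Bob's strategy IV is strictly dominated by I (A: 8>6, C: 7>3, D: 9>2) and is removed.
Row D is eliminated: A beats it against every remaining column (I: 8>4, II: 3>1).
Among the remaining strategies, none is strictly dominated by another pure strategy of the same player, so the elimination stops.
Surviving strategies — Alice: {A, C}; Bob: {I, II}.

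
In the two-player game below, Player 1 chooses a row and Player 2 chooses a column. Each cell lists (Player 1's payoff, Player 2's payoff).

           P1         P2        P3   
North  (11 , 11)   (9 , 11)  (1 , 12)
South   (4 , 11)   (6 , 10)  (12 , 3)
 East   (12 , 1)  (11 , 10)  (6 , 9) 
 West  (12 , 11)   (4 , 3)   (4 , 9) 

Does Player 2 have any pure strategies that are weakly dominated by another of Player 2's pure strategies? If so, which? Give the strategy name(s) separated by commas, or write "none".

P1 is not dominated — it holds its own against P2 at South (11>10); P3 at South (11>3).
P2: no other strategy beats it everywhere (P1 at East (10>1); P3 at South (10>3)).
P3 is not dominated — it holds its own against P1 at North (12>11); P2 at North (12>11).

none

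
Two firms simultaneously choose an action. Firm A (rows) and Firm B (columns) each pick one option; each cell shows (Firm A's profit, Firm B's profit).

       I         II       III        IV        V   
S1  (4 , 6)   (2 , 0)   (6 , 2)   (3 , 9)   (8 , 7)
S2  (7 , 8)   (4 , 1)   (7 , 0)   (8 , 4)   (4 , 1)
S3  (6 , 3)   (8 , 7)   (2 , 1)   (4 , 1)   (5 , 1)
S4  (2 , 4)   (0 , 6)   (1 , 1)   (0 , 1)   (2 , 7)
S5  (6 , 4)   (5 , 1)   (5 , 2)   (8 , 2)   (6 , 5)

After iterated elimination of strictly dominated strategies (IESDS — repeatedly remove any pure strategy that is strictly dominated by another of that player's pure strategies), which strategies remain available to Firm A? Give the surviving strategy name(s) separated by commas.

S1, S2, S3, S5

For Firm A, S1 strictly dominates S4 on the remaining columns (I: 4>2, II: 2>0, III: 6>1, IV: 3>0, V: 8>2); eliminate S4.
For Firm B, I strictly dominates III on the remaining rows (S1: 6>2, S2: 8>0, S3: 3>1, S5: 4>2); eliminate III.
Among the remaining strategies, none is strictly dominated by another pure strategy of the same player, so the elimination stops.
Surviving strategies — Firm A: {S1, S2, S3, S5}; Firm B: {I, II, IV, V}.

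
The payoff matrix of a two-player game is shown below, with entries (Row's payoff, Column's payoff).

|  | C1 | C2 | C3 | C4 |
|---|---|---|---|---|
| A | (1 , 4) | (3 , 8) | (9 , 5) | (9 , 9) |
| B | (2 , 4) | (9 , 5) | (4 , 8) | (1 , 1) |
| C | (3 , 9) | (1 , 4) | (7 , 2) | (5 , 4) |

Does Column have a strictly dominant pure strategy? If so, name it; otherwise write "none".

none

C1 fails to dominate C2 at A (4<8).
C2 fails to dominate C1 at C (4<9).
C3 fails to dominate C1 at C (2<9).
C4 fails to dominate C1 at B (1<4).
No single strategy dominates all the others.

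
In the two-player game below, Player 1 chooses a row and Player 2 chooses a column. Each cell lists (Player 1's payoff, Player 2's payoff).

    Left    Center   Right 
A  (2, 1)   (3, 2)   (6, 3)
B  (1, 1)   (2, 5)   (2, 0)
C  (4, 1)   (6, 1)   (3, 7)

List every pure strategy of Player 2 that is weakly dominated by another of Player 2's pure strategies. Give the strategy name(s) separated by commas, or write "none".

Left

Center weakly dominates Left — A: 2>1, B: 5>1, C: 1=1.
Center is not dominated — it holds its own against Left at A (2>1); Right at B (5>0).
Right: no other strategy beats it everywhere (Left at A (3>1); Center at A (3>2)).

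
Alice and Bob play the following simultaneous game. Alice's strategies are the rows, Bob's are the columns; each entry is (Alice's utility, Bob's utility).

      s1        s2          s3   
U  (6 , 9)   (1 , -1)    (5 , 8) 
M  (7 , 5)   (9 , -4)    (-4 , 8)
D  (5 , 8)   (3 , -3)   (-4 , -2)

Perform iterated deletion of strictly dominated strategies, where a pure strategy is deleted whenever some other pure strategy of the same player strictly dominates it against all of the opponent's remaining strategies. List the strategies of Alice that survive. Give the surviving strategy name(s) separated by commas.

Bob's strategy s2 is strictly dominated by s1 (U: 9>-1, M: 5>-4, D: 8>-3) and is removed.
Row D is eliminated: U beats it against every remaining column (s1: 6>5, s3: 5>-4).
Among the remaining strategies, none is strictly dominated by another pure strategy of the same player, so the elimination stops.
Surviving strategies — Alice: {U, M}; Bob: {s1, s3}.

U, M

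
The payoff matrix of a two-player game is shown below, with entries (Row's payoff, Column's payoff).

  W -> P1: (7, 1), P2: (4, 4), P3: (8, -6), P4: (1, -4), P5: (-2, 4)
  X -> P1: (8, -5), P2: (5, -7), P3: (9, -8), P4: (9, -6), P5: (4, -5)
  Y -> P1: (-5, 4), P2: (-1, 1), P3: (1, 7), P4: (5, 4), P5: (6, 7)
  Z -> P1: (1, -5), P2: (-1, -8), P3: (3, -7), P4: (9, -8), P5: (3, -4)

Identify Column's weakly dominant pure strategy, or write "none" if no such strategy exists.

P5

P5 vs P1: W: 4>1, X: -5=-5, Y: 7>4, Z: -4>-5.
P5 vs P2: W: 4=4, X: -5>-7, Y: 7>1, Z: -4>-8.
P5 vs P3: W: 4>-6, X: -5>-8, Y: 7=7, Z: -4>-7.
P5 vs P4: W: 4>-4, X: -5>-6, Y: 7>4, Z: -4>-8.
P5 is at least as good as every other strategy against every opponent action, so it is weakly dominant.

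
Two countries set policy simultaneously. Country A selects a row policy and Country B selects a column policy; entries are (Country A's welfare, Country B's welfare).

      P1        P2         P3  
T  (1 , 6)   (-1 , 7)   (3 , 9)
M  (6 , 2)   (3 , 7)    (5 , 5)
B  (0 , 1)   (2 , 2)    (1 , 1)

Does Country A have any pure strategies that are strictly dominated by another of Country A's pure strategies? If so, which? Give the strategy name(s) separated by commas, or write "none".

M strictly dominates T — P1: 6>1, P2: 3>-1, P3: 5>3.
M is not dominated — it holds its own against T at P1 (6>1); B at P1 (6>0).
M strictly dominates B — P1: 6>0, P2: 3>2, P3: 5>1.

T, B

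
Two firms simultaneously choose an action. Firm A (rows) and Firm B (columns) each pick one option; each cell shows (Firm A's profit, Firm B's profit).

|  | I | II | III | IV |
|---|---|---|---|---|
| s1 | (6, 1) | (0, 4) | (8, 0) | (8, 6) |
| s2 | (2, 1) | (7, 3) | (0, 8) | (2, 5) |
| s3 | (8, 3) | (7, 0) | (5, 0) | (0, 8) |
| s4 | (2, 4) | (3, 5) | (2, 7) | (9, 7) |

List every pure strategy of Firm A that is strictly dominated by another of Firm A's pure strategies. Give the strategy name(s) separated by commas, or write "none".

Nothing dominates s1: s2 at I (6>2); s3 at III (8>5); s4 at I (6>2).
Nothing dominates s2: s1 at II (7>0); s3 at II (7=7); s4 at I (2=2).
s3: no other strategy beats it everywhere (s1 at I (8>6); s2 at I (8>2); s4 at I (8>2)).
Nothing dominates s4: s1 at II (3>0); s2 at I (2=2); s3 at IV (9>0).

none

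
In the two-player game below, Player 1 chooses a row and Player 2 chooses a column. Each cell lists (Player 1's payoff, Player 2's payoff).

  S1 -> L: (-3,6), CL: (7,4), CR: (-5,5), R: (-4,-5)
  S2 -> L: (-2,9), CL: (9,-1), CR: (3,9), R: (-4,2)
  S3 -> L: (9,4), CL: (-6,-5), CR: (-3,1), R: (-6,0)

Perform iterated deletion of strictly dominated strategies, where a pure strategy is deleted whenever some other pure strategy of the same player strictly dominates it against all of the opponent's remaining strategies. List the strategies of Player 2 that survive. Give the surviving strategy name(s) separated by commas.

L, CR

Column CL is eliminated: L beats it against every remaining row (S1: 6>4, S2: 9>-1, S3: 4>-5).
For Player 2, L strictly dominates R on the remaining rows (S1: 6>-5, S2: 9>2, S3: 4>0); eliminate R.
For Player 1, S2 strictly dominates S1 on the remaining columns (L: -2>-3, CR: 3>-5); eliminate S1.
Among the remaining strategies, none is strictly dominated by another pure strategy of the same player, so the elimination stops.
Surviving strategies — Player 1: {S2, S3}; Player 2: {L, CR}.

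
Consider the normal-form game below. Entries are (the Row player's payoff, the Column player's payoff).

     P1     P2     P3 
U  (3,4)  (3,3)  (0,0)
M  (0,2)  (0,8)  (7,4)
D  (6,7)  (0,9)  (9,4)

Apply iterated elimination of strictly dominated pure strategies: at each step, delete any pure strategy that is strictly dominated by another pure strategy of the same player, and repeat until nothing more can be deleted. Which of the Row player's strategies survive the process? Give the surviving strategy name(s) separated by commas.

Column P3 is eliminated: P2 beats it against every remaining row (U: 3>0, M: 8>4, D: 9>4).
The Row player's strategy M is strictly dominated by U (P1: 3>0, P2: 3>0) and is removed.
Among the remaining strategies, none is strictly dominated by another pure strategy of the same player, so the elimination stops.
Surviving strategies — the Row player: {U, D}; the Column player: {P1, P2}.

U, D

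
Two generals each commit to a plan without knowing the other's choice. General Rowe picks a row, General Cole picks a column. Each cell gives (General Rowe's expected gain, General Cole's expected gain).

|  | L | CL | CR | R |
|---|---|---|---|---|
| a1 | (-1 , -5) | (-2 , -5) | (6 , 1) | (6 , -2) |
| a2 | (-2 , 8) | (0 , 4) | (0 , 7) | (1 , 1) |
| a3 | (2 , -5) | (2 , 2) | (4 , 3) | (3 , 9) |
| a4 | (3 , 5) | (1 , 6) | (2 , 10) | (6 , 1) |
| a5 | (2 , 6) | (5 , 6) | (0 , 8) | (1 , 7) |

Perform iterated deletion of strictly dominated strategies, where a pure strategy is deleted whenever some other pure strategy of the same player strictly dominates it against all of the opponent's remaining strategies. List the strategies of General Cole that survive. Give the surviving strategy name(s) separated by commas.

CR

General Rowe's strategy a2 is strictly dominated by a3 (L: 2>-2, CL: 2>0, CR: 4>0, R: 3>1) and is removed.
General Cole's strategy L is strictly dominated by CR (a1: 1>-5, a3: 3>-5, a4: 10>5, a5: 8>6) and is removed.
Column CL is eliminated: CR beats it against every remaining row (a1: 1>-5, a3: 3>2, a4: 10>6, a5: 8>6).
Row a3 is eliminated: a1 beats it against every remaining column (CR: 6>4, R: 6>3).
General Rowe's strategy a5 is strictly dominated by a1 (CR: 6>0, R: 6>1) and is removed.
For General Cole, CR strictly dominates R on the remaining rows (a1: 1>-2, a4: 10>1); eliminate R.
General Rowe's strategy a4 is strictly dominated by a1 (CR: 6>2) and is removed.
Among the remaining strategies, none is strictly dominated by another pure strategy of the same player, so the elimination stops.
Surviving strategies — General Rowe: {a1}; General Cole: {CR}.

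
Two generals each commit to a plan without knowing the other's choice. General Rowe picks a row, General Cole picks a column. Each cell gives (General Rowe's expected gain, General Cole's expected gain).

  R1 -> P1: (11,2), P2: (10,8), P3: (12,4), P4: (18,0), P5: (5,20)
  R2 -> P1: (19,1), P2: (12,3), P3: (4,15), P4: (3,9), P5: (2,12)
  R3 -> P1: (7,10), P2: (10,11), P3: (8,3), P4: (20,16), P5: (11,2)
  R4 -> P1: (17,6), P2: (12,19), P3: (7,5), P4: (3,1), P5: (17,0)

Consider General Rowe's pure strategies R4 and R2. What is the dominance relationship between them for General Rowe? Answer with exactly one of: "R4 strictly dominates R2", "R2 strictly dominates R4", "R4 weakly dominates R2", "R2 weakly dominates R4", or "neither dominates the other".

Compare R4 to R2 across each opponent action: P1: 17<19, P2: 12=12, P3: 7>4, P4: 3=3, P5: 17>2.
R4 does better at P3, P5 but worse at P1; neither strategy dominates the other.

neither dominates the other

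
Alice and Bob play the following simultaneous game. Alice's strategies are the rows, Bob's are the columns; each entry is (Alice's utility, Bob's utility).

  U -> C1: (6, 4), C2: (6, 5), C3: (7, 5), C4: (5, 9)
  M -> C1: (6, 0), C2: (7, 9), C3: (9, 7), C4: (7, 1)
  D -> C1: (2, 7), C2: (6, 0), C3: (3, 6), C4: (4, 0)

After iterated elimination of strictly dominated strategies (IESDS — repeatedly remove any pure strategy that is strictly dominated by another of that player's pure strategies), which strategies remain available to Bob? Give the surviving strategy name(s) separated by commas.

C2

Row D is eliminated: M beats it against every remaining column (C1: 6>2, C2: 7>6, C3: 9>3, C4: 7>4).
For Bob, C2 strictly dominates C1 on the remaining rows (U: 5>4, M: 9>0); eliminate C1.
Row U is eliminated: M beats it against every remaining column (C2: 7>6, C3: 9>7, C4: 7>5).
For Bob, C2 strictly dominates C3 on the remaining rows (M: 9>7); eliminate C3.
Bob's strategy C4 is strictly dominated by C2 (M: 9>1) and is removed.
Among the remaining strategies, none is strictly dominated by another pure strategy of the same player, so the elimination stops.
Surviving strategies — Alice: {M}; Bob: {C2}.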